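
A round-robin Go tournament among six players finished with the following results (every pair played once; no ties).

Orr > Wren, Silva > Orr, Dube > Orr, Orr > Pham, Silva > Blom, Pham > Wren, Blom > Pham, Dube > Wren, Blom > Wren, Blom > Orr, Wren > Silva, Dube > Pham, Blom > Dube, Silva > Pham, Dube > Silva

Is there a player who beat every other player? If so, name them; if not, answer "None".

None

Highest win total is Dube with 4 (out of 5 possible).
Dube lost to Blom, so no player went undefeated.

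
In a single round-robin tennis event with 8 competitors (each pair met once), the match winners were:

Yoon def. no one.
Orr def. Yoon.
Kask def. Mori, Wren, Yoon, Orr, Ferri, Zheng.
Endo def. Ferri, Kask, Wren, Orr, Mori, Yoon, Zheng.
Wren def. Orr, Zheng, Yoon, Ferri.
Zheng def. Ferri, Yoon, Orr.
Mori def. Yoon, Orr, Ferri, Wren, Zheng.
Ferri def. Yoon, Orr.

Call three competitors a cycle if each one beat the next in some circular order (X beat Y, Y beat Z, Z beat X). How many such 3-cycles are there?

Win totals: Orr 1, Ferri 2, Zheng 3, Kask 6, Wren 4, Endo 7, Mori 5, Yoon 0.
A competitor with w wins dominates both others in C(w,2) triples; summing gives 0 + 1 + 3 + 15 + 6 + 21 + 10 + 0 = 56 transitive triples.
Total triples C(8,3) = 56, so cyclic triples = 56 − 56 = 0.

0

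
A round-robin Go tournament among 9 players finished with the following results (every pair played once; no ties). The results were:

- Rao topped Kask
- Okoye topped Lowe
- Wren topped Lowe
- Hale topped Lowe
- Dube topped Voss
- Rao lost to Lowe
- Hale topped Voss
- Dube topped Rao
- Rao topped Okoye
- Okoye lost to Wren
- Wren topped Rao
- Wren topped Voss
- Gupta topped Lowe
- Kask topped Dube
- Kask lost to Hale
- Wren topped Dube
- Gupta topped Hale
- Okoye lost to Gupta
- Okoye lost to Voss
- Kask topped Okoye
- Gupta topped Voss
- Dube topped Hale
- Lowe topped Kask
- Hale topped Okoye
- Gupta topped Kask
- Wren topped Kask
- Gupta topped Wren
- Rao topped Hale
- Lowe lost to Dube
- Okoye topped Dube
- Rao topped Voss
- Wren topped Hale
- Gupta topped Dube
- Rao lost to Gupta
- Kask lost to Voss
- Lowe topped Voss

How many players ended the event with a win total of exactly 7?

Win totals: Lowe 3, Wren 7, Gupta 8, Rao 4, Kask 2, Hale 4, Voss 2, Dube 4, Okoye 2.
Exactly 7: Wren — 1 player.

1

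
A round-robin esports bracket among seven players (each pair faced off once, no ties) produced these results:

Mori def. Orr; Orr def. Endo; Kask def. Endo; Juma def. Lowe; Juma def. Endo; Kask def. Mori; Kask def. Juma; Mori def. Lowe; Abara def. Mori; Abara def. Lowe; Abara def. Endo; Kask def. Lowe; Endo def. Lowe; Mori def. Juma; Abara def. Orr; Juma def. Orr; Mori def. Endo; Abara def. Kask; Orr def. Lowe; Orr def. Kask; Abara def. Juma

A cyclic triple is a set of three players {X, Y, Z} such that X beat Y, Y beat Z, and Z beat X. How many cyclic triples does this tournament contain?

2

Win totals: Lowe 0, Endo 1, Mori 4, Orr 3, Abara 6, Kask 4, Juma 3.
A player with w wins dominates both others in C(w,2) triples; summing gives 0 + 0 + 6 + 3 + 15 + 6 + 3 = 33 transitive triples.
Total triples C(7,3) = 35, so cyclic triples = 35 − 33 = 2.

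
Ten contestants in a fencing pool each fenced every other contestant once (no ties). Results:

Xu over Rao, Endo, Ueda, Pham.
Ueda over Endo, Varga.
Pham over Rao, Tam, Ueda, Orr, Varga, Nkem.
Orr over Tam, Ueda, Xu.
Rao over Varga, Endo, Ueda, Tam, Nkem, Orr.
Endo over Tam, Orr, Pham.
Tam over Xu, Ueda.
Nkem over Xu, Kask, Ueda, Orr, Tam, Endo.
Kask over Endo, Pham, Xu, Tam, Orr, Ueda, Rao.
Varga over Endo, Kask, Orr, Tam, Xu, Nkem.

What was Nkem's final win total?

6

Nkem's results: beat Ueda, Xu, Orr, Kask, Endo, Tam; lost to Rao, Varga, Pham.
That is 6 wins.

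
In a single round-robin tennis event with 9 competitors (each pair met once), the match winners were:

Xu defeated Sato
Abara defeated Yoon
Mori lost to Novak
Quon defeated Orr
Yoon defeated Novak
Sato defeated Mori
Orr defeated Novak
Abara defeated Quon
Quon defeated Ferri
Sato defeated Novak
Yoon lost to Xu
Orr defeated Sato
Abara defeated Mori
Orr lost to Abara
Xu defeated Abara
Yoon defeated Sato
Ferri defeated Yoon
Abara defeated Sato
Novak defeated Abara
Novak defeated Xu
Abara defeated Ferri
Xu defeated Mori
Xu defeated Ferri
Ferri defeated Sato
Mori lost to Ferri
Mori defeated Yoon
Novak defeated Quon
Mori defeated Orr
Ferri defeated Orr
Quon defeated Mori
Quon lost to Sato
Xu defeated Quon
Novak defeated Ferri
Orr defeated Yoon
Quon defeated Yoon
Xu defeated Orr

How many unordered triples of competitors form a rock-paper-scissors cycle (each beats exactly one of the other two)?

18

Win totals: Xu 7, Abara 6, Yoon 2, Novak 5, Mori 2, Orr 3, Quon 4, Sato 3, Ferri 4.
A competitor with w wins dominates both others in C(w,2) triples; summing gives 21 + 15 + 1 + 10 + 1 + 3 + 6 + 3 + 6 = 66 transitive triples.
Total triples C(9,3) = 84, so cyclic triples = 84 − 66 = 18.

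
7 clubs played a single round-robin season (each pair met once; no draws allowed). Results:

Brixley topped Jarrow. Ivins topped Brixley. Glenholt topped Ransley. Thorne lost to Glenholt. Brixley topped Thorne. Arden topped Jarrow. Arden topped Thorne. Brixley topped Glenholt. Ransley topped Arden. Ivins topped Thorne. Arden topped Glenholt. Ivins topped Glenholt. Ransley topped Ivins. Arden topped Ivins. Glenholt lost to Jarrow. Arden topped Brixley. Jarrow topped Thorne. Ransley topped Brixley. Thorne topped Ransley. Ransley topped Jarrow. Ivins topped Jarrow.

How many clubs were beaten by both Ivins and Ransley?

2

Ivins beat: Jarrow, Thorne, Glenholt, Brixley.
Ransley beat: Jarrow, Ivins, Arden, Brixley.
Both beat: Jarrow, Brixley — 2.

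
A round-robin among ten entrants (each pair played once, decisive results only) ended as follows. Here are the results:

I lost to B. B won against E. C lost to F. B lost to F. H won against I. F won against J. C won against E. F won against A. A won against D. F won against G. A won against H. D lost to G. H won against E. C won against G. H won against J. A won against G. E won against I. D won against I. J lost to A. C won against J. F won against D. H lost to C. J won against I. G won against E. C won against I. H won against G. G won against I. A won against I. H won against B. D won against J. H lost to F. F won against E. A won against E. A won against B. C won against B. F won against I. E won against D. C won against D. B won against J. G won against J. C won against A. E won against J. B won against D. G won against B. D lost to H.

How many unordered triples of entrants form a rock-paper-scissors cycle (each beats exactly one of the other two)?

Win totals: A 7, B 4, C 8, D 2, E 3, F 9, G 5, H 6, I 0, J 1.
An entrant with w wins dominates both others in C(w,2) triples; summing gives 21 + 6 + 28 + 1 + 3 + 36 + 10 + 15 + 0 + 0 = 120 transitive triples.
Total triples C(10,3) = 120, so cyclic triples = 120 − 120 = 0.

0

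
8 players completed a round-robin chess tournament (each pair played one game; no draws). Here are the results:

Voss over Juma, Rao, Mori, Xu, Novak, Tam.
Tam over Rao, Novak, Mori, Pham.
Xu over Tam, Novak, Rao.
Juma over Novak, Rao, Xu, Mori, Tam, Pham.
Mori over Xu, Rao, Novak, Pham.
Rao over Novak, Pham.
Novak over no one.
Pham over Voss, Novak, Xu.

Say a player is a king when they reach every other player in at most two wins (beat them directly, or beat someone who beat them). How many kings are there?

Novak cannot reach Pham, Mori, Tam, Rao, Juma, Voss, Xu in two steps.
Pham reaches everyone (king).
Mori cannot reach Juma in two steps.
Tam cannot reach Juma in two steps.
Rao cannot reach Mori, Tam, Juma in two steps.
Juma reaches everyone (king).
Voss reaches everyone (king).
Xu cannot reach Juma, Voss in two steps.
Kings: Pham, Juma, Voss — 3.

3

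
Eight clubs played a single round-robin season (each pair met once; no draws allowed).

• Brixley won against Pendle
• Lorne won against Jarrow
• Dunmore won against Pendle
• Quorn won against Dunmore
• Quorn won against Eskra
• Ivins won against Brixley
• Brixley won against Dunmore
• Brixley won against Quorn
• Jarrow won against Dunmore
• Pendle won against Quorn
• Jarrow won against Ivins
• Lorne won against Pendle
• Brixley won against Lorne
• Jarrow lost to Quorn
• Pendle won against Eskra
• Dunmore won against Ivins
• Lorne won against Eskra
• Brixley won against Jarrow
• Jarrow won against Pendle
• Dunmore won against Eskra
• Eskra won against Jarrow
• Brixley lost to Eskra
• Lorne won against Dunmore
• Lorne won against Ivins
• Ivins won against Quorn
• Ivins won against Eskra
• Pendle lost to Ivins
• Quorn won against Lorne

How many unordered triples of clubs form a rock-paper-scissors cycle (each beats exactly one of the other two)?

16

Win totals: Eskra 2, Ivins 4, Jarrow 3, Lorne 5, Pendle 2, Dunmore 3, Brixley 5, Quorn 4.
A club with w wins dominates both others in C(w,2) triples; summing gives 1 + 6 + 3 + 10 + 1 + 3 + 10 + 6 = 40 transitive triples.
Total triples C(8,3) = 56, so cyclic triples = 56 − 40 = 16.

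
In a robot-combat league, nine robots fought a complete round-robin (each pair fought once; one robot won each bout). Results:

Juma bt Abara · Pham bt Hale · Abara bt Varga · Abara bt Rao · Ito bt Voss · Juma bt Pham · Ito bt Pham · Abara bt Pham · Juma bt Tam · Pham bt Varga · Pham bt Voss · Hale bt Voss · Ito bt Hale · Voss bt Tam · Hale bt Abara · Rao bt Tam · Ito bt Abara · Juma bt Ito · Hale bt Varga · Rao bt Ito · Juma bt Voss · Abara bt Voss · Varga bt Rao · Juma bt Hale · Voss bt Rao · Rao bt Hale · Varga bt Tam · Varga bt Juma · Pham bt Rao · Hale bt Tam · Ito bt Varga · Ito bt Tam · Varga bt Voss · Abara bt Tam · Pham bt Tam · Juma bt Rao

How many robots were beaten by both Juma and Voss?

2

Juma beat: Voss, Pham, Ito, Tam, Abara, Hale, Rao.
Voss beat: Tam, Rao.
Both beat: Tam, Rao — 2.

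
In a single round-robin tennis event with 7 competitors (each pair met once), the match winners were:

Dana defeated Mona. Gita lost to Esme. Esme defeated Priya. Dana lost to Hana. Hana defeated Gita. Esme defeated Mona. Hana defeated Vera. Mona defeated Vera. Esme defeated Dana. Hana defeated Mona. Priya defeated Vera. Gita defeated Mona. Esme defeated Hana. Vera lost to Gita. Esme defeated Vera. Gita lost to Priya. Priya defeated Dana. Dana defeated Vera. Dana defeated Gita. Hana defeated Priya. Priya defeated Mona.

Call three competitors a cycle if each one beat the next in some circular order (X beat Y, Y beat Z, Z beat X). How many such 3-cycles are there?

0

Win totals: Hana 5, Esme 6, Priya 4, Gita 2, Vera 0, Mona 1, Dana 3.
A competitor with w wins dominates both others in C(w,2) triples; summing gives 10 + 15 + 6 + 1 + 0 + 0 + 3 = 35 transitive triples.
Total triples C(7,3) = 35, so cyclic triples = 35 − 35 = 0.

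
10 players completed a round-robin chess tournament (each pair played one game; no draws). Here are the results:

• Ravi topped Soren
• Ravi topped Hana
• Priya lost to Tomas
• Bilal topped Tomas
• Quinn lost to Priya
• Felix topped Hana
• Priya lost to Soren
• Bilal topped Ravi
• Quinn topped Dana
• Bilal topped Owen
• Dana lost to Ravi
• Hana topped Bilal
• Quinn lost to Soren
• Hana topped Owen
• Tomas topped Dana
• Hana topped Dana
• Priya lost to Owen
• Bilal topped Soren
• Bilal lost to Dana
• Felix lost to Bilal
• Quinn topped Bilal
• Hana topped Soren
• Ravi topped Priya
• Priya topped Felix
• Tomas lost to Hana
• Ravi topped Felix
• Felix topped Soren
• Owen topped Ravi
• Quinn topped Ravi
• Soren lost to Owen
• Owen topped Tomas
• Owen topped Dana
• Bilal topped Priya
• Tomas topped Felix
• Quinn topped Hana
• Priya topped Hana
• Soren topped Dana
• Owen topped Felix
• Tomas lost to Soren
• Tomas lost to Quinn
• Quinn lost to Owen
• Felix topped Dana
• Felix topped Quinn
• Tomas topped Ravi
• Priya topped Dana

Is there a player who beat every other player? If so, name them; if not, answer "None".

Highest win total is Owen with 7 (out of 9 possible).
Owen lost to Bilal, Hana, so no player went undefeated.

None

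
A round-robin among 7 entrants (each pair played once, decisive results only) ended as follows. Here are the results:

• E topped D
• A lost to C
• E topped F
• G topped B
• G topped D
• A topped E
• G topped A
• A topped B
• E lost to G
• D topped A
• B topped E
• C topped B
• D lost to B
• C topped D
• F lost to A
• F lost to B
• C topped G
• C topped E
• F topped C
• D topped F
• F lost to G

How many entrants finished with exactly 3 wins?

2

Win totals: A 3, B 3, C 5, D 2, E 2, F 1, G 5.
Exactly 3: A, B — 2 entrants.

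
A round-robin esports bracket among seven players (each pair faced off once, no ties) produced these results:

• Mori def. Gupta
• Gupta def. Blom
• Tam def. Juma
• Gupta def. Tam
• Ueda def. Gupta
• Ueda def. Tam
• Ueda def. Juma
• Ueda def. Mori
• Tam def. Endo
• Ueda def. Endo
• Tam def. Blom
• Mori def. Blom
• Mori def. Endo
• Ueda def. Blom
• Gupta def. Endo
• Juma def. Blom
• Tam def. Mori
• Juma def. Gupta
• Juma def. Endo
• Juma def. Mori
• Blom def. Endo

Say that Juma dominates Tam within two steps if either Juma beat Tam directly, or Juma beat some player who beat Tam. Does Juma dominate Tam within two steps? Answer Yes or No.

Yes

Juma did not beat Tam directly.
Juma beat Blom, Endo, Gupta, Mori. Of those, Gupta beat Tam.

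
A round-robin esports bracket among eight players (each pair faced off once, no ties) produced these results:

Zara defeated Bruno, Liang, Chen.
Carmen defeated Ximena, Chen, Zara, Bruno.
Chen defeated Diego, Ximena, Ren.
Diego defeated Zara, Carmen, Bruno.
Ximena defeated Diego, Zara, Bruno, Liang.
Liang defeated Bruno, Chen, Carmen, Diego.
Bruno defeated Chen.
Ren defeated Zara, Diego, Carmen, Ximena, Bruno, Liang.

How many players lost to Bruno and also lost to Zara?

Bruno beat: Chen.
Zara beat: Bruno, Chen, Liang.
Both beat: Chen — 1.

1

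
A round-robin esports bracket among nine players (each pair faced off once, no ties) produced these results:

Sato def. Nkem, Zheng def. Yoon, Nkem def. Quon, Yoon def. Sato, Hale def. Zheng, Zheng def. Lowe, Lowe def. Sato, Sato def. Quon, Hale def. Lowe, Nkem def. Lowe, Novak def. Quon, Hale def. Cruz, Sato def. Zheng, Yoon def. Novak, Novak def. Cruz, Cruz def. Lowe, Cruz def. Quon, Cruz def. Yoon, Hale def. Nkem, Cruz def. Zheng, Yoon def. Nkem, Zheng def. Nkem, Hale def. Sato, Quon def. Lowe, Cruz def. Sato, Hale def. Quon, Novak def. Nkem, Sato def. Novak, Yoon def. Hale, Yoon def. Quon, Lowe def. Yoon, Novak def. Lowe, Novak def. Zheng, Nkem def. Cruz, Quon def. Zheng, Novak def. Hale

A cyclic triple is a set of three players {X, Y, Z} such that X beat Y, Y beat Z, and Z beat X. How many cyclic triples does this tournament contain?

Win totals: Yoon 5, Zheng 3, Nkem 3, Quon 2, Lowe 2, Cruz 5, Novak 6, Hale 6, Sato 4.
A player with w wins dominates both others in C(w,2) triples; summing gives 10 + 3 + 3 + 1 + 1 + 10 + 15 + 15 + 6 = 64 transitive triples.
Total triples C(9,3) = 84, so cyclic triples = 84 − 64 = 20.

20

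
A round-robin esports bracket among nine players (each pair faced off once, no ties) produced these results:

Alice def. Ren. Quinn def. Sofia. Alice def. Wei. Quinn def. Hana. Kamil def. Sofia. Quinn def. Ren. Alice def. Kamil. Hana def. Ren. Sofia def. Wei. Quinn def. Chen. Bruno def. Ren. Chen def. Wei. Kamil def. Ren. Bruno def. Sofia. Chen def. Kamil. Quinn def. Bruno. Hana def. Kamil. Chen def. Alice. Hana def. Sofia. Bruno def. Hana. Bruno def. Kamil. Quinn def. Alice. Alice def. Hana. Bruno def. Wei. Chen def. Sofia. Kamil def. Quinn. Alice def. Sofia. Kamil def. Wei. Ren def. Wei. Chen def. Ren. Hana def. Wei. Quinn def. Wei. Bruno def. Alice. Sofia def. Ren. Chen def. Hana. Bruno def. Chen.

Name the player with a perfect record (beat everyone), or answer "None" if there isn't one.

None

Highest win total is Quinn with 7 (out of 8 possible).
Quinn lost to Kamil, so no player went undefeated.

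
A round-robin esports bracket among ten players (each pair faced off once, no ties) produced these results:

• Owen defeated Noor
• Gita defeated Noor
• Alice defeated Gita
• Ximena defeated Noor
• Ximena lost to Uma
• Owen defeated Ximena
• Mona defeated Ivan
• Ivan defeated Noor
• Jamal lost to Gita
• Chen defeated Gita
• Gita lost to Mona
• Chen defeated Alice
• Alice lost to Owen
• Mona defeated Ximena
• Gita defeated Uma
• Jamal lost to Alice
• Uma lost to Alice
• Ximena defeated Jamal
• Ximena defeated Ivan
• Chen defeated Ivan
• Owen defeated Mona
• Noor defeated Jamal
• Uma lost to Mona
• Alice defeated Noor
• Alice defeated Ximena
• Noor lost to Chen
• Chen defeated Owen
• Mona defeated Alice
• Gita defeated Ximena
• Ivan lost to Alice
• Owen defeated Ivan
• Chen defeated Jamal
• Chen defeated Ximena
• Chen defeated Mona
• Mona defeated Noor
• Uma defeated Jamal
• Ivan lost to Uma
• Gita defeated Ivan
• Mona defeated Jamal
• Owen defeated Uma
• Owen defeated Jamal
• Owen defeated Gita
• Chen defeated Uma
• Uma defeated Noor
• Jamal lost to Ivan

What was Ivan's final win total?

Ivan's results: beat Jamal, Noor; lost to Owen, Uma, Chen, Gita, Alice, Ximena, Mona.
That is 2 wins.

2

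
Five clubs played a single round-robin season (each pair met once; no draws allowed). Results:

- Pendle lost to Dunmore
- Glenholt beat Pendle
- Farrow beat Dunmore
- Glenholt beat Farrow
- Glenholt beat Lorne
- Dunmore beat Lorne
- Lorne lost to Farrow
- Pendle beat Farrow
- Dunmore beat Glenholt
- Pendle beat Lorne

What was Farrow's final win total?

Farrow's results: beat Lorne, Dunmore; lost to Glenholt, Pendle.
That is 2 wins.

2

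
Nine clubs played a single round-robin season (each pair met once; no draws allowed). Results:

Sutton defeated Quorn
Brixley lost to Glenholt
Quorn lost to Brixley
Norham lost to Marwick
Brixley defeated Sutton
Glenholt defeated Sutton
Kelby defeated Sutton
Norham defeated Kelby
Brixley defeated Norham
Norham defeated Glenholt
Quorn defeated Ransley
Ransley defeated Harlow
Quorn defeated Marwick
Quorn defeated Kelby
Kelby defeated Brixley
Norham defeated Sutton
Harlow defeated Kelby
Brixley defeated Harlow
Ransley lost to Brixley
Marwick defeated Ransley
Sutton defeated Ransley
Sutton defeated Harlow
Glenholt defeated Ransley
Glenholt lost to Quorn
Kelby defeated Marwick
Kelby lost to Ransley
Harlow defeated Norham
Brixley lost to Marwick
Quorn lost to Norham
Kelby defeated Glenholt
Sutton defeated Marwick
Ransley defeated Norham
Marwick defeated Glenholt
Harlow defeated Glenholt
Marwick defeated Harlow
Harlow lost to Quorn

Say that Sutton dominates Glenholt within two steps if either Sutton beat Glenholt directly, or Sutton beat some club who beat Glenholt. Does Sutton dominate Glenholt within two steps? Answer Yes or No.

Sutton did not beat Glenholt directly.
Sutton beat Ransley, Quorn, Harlow, Marwick. Of those, Quorn beat Glenholt.

Yes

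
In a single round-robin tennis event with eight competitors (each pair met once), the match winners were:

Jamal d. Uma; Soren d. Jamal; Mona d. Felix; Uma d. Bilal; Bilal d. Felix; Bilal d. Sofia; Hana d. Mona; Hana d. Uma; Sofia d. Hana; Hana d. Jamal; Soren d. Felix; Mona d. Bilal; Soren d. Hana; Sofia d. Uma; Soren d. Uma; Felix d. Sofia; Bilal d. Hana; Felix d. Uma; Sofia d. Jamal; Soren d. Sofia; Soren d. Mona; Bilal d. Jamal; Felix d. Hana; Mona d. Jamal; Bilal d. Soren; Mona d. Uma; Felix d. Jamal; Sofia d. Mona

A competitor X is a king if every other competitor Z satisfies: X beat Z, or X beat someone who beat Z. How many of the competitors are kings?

3

Soren reaches everyone (king).
Jamal cannot reach Soren, Felix, Mona, Hana, Sofia in two steps.
Bilal reaches everyone (king).
Felix cannot reach Soren in two steps.
Mona reaches everyone (king).
Hana cannot reach Soren, Sofia in two steps.
Uma cannot reach Mona in two steps.
Sofia cannot reach Soren in two steps.
Kings: Soren, Bilal, Mona — 3.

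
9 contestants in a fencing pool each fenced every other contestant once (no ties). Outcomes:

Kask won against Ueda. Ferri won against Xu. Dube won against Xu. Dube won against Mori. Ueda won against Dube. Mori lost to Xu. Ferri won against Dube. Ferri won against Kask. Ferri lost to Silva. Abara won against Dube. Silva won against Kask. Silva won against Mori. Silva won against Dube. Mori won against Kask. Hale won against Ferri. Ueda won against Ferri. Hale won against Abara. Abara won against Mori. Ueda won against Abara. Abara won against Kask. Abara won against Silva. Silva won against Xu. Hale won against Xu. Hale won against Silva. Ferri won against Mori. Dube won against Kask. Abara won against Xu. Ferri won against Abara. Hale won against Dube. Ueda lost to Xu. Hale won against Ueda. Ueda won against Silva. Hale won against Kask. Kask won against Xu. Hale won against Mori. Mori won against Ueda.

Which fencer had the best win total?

Win totals: Xu 2, Hale 8, Abara 5, Kask 2, Dube 3, Silva 5, Ferri 5, Ueda 4, Mori 2.
Hale leads with 8 wins (next highest: 5).

Hale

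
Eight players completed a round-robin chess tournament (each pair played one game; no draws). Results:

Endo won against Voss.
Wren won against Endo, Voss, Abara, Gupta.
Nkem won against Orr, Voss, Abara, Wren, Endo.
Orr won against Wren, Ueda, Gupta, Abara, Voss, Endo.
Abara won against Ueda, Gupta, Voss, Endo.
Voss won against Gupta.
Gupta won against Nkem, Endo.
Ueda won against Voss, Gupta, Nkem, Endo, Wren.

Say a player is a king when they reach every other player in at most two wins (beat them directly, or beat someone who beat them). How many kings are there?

Voss cannot reach Wren, Orr, Ueda, Abara in two steps.
Wren cannot reach Orr in two steps.
Orr reaches everyone (king).
Ueda reaches everyone (king).
Abara cannot reach Orr in two steps.
Endo cannot reach Wren, Orr, Ueda, Abara, Nkem in two steps.
Gupta cannot reach Ueda in two steps.
Nkem reaches everyone (king).
Kings: Orr, Ueda, Nkem — 3.

3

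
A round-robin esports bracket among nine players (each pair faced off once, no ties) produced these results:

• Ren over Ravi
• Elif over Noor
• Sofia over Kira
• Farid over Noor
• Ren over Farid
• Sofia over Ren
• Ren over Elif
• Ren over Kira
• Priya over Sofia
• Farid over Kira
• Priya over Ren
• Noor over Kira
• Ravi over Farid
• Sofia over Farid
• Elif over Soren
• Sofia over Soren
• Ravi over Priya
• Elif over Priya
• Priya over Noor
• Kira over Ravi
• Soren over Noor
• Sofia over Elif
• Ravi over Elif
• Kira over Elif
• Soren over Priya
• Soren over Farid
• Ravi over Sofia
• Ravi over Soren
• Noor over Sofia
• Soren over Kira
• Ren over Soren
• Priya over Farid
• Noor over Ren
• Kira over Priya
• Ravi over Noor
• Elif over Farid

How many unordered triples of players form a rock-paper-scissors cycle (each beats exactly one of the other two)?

Win totals: Ravi 6, Soren 4, Sofia 5, Priya 4, Farid 2, Noor 3, Elif 4, Ren 5, Kira 3.
A player with w wins dominates both others in C(w,2) triples; summing gives 15 + 6 + 10 + 6 + 1 + 3 + 6 + 10 + 3 = 60 transitive triples.
Total triples C(9,3) = 84, so cyclic triples = 84 − 60 = 24.

24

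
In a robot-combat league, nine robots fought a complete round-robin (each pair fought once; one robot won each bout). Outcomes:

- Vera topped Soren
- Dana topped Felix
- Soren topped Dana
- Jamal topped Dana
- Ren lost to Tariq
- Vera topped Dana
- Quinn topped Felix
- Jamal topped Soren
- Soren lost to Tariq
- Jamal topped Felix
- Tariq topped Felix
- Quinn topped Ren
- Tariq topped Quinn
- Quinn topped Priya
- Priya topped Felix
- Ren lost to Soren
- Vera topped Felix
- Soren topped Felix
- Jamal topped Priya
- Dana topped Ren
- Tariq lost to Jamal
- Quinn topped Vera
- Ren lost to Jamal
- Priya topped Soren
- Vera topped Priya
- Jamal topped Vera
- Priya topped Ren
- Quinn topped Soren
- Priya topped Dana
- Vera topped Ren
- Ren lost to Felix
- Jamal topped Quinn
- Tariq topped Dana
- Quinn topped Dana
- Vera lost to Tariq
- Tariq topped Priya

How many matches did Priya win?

Priya's results: beat Ren, Soren, Dana, Felix; lost to Tariq, Quinn, Vera, Jamal.
That is 4 wins.

4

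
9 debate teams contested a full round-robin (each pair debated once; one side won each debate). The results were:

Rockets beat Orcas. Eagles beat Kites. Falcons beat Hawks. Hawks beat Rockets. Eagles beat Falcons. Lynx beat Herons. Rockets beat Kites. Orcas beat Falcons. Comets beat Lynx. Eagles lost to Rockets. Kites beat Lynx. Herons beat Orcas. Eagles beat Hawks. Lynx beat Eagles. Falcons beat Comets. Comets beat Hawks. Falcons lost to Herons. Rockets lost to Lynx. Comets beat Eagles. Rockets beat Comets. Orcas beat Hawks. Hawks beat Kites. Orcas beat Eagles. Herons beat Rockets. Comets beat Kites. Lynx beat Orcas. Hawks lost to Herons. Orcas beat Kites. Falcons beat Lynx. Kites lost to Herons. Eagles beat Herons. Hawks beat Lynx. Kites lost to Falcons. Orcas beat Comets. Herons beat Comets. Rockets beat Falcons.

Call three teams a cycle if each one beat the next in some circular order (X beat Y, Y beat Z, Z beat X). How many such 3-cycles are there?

Win totals: Kites 1, Falcons 4, Orcas 5, Lynx 4, Eagles 4, Herons 6, Comets 4, Hawks 3, Rockets 5.
A team with w wins dominates both others in C(w,2) triples; summing gives 0 + 6 + 10 + 6 + 6 + 15 + 6 + 3 + 10 = 62 transitive triples.
Total triples C(9,3) = 84, so cyclic triples = 84 − 62 = 22.

22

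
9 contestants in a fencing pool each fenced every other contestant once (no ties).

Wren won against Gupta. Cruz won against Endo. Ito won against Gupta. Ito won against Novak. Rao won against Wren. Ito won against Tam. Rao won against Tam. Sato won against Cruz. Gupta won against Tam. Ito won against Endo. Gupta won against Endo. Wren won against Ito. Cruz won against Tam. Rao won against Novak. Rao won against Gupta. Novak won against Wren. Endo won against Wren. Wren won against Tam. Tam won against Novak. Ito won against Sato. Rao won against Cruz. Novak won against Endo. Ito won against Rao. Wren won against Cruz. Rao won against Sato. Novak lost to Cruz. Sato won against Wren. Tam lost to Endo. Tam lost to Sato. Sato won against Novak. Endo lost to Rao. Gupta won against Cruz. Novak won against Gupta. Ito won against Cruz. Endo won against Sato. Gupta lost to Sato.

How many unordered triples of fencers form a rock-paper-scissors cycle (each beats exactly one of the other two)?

Win totals: Cruz 3, Gupta 3, Ito 7, Rao 7, Novak 3, Wren 4, Tam 1, Endo 3, Sato 5.
A fencer with w wins dominates both others in C(w,2) triples; summing gives 3 + 3 + 21 + 21 + 3 + 6 + 0 + 3 + 10 = 70 transitive triples.
Total triples C(9,3) = 84, so cyclic triples = 84 − 70 = 14.

14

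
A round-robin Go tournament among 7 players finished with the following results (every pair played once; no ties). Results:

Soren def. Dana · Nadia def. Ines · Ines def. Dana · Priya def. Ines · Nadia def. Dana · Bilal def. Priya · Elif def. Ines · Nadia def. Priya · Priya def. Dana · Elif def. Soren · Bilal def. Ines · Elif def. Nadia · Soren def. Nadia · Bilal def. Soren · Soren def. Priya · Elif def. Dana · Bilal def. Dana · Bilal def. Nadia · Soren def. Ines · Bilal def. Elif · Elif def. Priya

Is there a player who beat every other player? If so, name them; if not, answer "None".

Bilal

Bilal has 6 wins out of 6 opponents — a perfect record.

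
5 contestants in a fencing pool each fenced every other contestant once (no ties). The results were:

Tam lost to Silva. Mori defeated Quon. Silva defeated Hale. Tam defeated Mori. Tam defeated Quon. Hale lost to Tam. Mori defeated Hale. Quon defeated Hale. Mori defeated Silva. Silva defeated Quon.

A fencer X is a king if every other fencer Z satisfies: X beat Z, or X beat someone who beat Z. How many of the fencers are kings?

Hale cannot reach Quon, Tam, Mori, Silva in two steps.
Quon cannot reach Tam, Mori, Silva in two steps.
Tam reaches everyone (king).
Mori reaches everyone (king).
Silva reaches everyone (king).
Kings: Tam, Mori, Silva — 3.

3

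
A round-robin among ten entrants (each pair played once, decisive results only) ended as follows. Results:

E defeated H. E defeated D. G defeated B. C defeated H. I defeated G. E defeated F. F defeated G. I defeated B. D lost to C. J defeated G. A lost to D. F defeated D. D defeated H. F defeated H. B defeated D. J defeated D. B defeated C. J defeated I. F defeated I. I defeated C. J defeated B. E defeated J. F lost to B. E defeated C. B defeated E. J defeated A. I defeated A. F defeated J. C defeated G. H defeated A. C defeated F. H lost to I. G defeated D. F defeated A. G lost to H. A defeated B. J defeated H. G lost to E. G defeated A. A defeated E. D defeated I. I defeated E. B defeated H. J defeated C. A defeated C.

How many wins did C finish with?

4

C's results: beat D, F, G, H; lost to A, B, E, I, J.
That is 4 wins.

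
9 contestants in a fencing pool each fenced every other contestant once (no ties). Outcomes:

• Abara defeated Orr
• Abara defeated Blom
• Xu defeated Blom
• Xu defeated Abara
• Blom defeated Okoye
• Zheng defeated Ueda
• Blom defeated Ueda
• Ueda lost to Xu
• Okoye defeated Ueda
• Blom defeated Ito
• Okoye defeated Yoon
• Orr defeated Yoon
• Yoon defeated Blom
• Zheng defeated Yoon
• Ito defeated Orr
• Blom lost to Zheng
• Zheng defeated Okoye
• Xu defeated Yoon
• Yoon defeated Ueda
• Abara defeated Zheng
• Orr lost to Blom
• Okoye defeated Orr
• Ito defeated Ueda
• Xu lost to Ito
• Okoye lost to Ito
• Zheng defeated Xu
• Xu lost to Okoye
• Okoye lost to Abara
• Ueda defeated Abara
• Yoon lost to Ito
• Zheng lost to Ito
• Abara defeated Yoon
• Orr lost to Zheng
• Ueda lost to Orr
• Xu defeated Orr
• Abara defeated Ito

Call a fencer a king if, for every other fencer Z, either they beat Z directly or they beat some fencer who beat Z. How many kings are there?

Zheng reaches everyone (king).
Blom reaches everyone (king).
Xu reaches everyone (king).
Ito reaches everyone (king).
Abara reaches everyone (king).
Okoye cannot reach Zheng, Ito in two steps.
Yoon cannot reach Zheng, Xu in two steps.
Ueda cannot reach Xu in two steps.
Orr cannot reach Zheng, Xu, Ito, Okoye in two steps.
Kings: Zheng, Blom, Xu, Ito, Abara — 5.

5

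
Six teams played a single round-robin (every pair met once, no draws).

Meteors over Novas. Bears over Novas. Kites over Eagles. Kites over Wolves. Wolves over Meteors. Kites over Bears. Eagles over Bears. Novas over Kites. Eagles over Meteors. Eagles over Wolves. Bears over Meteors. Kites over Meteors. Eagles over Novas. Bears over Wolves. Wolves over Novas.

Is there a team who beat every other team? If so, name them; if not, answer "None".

Highest win total is Kites with 4 (out of 5 possible).
Kites lost to Novas, so no team went undefeated.

None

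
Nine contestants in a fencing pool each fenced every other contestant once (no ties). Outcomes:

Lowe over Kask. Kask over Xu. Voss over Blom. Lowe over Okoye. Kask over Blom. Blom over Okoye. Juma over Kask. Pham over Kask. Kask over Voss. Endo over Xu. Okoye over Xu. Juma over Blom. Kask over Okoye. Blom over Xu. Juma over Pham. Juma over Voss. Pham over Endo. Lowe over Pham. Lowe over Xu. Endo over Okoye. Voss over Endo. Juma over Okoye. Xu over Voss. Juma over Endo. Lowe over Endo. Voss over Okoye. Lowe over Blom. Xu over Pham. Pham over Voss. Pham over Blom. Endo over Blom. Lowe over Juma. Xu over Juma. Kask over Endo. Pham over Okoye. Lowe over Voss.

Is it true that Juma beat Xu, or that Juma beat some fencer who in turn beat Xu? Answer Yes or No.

Yes

Juma did not beat Xu directly.
Juma beat Okoye, Pham, Endo, Blom, Kask, Voss. Of those, Okoye beat Xu.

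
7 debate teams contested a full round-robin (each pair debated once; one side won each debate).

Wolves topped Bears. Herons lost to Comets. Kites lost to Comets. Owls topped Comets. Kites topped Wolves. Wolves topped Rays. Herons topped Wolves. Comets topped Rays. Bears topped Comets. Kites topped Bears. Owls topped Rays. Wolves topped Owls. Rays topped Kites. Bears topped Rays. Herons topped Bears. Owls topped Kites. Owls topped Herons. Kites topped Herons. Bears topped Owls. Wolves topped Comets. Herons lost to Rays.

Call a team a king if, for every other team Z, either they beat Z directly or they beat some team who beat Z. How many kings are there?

3

Wolves reaches everyone (king).
Kites reaches everyone (king).
Herons cannot reach Kites in two steps.
Comets cannot reach Owls in two steps.
Owls reaches everyone (king).
Rays cannot reach Comets, Owls in two steps.
Bears cannot reach Wolves in two steps.
Kings: Wolves, Kites, Owls — 3.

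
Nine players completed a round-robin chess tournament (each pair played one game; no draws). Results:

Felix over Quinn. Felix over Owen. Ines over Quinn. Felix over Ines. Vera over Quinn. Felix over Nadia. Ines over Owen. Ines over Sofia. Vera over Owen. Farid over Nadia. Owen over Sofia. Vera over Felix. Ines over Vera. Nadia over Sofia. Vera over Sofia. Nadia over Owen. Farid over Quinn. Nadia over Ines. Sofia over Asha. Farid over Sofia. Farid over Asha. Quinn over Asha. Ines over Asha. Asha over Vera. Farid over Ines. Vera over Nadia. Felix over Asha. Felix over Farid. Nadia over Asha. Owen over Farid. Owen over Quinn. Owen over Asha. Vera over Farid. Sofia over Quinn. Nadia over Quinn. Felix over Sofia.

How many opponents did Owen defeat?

4

Owen's results: beat Asha, Sofia, Quinn, Farid; lost to Felix, Ines, Nadia, Vera.
That is 4 wins.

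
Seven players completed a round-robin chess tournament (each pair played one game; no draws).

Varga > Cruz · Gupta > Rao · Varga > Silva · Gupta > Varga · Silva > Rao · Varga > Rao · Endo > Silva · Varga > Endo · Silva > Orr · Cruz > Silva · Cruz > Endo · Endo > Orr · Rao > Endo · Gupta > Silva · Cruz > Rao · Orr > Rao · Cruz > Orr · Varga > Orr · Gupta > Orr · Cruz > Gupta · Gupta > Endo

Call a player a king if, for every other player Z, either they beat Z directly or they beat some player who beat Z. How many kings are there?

Cruz reaches everyone (king).
Endo cannot reach Cruz, Gupta, Varga in two steps.
Gupta reaches everyone (king).
Silva cannot reach Cruz, Gupta, Varga in two steps.
Varga reaches everyone (king).
Orr cannot reach Cruz, Gupta, Silva, Varga in two steps.
Rao cannot reach Cruz, Gupta, Varga in two steps.
Kings: Cruz, Gupta, Varga — 3.

3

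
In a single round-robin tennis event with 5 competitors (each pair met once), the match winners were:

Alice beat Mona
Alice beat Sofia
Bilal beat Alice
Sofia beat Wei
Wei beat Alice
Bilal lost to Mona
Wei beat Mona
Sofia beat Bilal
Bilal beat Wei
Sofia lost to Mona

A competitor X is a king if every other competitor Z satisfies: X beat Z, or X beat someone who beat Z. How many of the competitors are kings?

Sofia reaches everyone (king).
Mona reaches everyone (king).
Wei reaches everyone (king).
Alice reaches everyone (king).
Bilal reaches everyone (king).
Kings: Sofia, Mona, Wei, Alice, Bilal — 5.

5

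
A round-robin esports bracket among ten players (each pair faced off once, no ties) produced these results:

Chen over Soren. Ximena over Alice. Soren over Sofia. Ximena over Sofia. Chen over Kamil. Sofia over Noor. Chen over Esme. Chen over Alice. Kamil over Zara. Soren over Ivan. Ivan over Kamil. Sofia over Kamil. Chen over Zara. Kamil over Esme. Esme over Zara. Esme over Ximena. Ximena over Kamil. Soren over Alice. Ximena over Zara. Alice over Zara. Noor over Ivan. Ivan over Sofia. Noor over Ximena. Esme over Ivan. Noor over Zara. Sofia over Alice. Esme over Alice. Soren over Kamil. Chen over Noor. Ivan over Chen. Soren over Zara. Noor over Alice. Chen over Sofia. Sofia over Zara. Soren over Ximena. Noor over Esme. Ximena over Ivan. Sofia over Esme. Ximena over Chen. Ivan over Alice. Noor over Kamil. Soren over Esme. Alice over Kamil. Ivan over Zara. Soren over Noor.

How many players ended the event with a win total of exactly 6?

Win totals: Chen 7, Ximena 6, Alice 2, Sofia 5, Ivan 5, Kamil 2, Soren 8, Zara 0, Esme 4, Noor 6.
Exactly 6: Ximena, Noor — 2 players.

2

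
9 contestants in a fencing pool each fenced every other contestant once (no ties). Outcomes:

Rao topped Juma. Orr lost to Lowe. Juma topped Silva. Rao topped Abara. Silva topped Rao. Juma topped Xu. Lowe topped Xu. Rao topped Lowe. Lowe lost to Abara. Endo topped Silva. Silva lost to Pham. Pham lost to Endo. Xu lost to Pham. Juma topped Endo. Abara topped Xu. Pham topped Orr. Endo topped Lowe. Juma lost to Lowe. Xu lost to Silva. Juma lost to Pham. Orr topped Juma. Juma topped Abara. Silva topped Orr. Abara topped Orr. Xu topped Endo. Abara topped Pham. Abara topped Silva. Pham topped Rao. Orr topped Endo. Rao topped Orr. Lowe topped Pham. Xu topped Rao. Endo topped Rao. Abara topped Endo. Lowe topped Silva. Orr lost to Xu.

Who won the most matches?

Abara

Win totals: Xu 3, Abara 6, Pham 5, Rao 4, Endo 4, Silva 3, Orr 2, Lowe 5, Juma 4.
Abara leads with 6 wins (next highest: 5).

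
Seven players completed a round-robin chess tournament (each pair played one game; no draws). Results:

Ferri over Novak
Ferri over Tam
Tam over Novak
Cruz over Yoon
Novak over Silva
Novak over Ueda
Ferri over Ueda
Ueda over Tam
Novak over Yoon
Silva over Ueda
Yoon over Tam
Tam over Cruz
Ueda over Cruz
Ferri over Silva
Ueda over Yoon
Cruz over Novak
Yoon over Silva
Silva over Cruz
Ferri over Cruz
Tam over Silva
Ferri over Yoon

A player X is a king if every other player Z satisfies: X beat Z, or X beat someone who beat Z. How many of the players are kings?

1

Yoon cannot reach Ferri in two steps.
Tam cannot reach Ferri in two steps.
Ferri reaches everyone (king).
Ueda cannot reach Ferri in two steps.
Cruz cannot reach Ferri in two steps.
Silva cannot reach Ferri in two steps.
Novak cannot reach Ferri in two steps.
Kings: Ferri — 1.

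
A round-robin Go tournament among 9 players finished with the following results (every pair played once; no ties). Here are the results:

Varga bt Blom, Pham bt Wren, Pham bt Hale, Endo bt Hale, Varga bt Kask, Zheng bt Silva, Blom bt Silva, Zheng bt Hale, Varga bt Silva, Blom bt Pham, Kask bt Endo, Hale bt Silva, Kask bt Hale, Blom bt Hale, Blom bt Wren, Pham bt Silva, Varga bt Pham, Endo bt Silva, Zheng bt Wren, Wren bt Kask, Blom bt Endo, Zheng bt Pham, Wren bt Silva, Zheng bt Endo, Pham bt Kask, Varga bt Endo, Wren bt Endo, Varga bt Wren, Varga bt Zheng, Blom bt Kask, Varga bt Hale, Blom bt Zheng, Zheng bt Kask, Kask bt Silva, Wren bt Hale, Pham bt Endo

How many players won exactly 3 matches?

1

Win totals: Kask 3, Varga 8, Silva 0, Blom 7, Hale 1, Wren 4, Endo 2, Zheng 6, Pham 5.
Exactly 3: Kask — 1 player.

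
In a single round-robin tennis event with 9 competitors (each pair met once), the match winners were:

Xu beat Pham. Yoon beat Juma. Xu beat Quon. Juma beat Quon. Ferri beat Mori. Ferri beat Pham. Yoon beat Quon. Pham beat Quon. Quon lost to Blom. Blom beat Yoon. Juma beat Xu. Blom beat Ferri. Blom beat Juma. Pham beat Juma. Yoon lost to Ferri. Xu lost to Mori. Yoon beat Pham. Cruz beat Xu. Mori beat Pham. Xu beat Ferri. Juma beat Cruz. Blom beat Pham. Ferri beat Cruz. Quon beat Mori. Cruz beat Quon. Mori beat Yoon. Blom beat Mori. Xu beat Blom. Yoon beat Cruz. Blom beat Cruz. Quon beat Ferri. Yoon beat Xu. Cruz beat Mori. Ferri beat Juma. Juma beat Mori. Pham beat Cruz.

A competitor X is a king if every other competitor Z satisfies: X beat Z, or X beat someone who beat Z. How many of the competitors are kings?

Cruz cannot reach Juma in two steps.
Xu reaches everyone (king).
Blom reaches everyone (king).
Ferri cannot reach Blom in two steps.
Yoon reaches everyone (king).
Pham cannot reach Blom, Yoon in two steps.
Juma reaches everyone (king).
Quon cannot reach Blom in two steps.
Mori reaches everyone (king).
Kings: Xu, Blom, Yoon, Juma, Mori — 5.

5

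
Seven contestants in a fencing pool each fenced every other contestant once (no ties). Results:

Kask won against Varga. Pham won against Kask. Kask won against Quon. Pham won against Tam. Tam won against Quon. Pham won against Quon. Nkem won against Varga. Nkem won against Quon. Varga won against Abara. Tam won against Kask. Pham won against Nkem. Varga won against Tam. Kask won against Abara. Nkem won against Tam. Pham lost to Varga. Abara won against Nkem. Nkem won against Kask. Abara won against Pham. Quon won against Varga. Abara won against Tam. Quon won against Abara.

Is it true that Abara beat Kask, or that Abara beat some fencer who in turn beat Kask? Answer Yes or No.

Yes

Abara did not beat Kask directly.
Abara beat Nkem, Tam, Pham. Of those, Nkem beat Kask.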